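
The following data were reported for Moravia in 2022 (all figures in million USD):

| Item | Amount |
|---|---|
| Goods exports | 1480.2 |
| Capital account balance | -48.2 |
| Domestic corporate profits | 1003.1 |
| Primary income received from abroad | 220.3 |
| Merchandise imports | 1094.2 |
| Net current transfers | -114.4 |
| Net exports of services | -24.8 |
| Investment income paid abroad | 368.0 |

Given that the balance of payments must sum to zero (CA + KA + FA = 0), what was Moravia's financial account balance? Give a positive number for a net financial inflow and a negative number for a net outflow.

Goods balance = 1480.2 - 1094.2 = 386.0
Services balance = -24.8
Trade balance (goods + services) = 386.0 + (-24.8) = 361.2
Net primary income = 220.3 - 368.0 = -147.7
Net secondary income = -114.4
Current account = 361.2 + (-147.7) + (-114.4) = 99.1
Financial account = -(99.1 + (-48.2)) = -50.9

-50.9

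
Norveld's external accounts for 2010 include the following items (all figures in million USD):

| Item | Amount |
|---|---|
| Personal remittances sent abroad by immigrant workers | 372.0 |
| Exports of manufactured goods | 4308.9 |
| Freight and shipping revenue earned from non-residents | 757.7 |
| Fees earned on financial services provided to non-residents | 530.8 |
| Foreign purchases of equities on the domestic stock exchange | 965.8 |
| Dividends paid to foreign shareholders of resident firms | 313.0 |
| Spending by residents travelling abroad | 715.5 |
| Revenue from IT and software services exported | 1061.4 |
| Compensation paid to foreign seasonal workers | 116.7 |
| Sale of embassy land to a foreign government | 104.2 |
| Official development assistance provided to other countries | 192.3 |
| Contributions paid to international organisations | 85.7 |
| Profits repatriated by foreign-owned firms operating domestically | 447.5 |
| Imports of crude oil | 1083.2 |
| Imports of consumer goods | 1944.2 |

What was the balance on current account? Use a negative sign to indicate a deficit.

Goods: 4308.9 - 1944.2 - 1083.2 = 1281.5
Services: -715.5 + 530.8 + 1061.4 + 757.7 = 1634.4
Primary income: -313.0 - 116.7 - 447.5 = -877.2
Secondary income: -372.0 - 192.3 - 85.7 = -650.0
Current account = 1281.5 + 1634.4 + (-877.2) + (-650.0) = 1388.7
(Excluded from the current account — financial account: foreign purchases of equities on the domestic stock exchange 965.8; capital account: sale of embassy land to a foreign government 104.2.)

1388.7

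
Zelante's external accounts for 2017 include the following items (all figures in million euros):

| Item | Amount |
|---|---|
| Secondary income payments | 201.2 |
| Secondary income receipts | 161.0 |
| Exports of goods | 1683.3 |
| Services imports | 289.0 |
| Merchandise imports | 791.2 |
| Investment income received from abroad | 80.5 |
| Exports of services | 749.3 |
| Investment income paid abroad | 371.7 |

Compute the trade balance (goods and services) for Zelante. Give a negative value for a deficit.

Goods balance = 1683.3 - 791.2 = 892.1
Services balance = 749.3 - 289.0 = 460.3
Trade balance (goods + services) = 892.1 + 460.3 = 1352.4

1352.4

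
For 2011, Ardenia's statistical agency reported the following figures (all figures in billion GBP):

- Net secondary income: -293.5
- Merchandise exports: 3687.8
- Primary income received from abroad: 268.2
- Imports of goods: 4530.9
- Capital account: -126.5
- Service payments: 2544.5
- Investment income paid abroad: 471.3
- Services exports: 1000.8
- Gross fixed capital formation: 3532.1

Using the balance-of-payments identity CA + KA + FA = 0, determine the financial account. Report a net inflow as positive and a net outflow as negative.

3009.9

Goods balance = 3687.8 - 4530.9 = -843.1
Services balance = 1000.8 - 2544.5 = -1543.7
Trade balance (goods + services) = -843.1 + (-1543.7) = -2386.8
Net primary income = 268.2 - 471.3 = -203.1
Net secondary income = -293.5
Current account = -2386.8 + (-203.1) + (-293.5) = -2883.4
Financial account = -(-2883.4 + (-126.5)) = 3009.9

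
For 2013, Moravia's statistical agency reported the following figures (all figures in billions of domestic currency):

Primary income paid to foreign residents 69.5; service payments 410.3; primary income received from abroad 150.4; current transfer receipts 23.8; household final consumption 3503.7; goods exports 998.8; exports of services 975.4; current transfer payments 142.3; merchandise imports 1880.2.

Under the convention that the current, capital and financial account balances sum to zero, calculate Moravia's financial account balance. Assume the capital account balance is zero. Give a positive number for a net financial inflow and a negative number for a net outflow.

353.9

Goods balance = 998.8 - 1880.2 = -881.4
Services balance = 975.4 - 410.3 = 565.1
Trade balance (goods + services) = -881.4 + 565.1 = -316.3
Net primary income = 150.4 - 69.5 = 80.9
Net secondary income = 23.8 - 142.3 = -118.5
Current account = -316.3 + 80.9 + (-118.5) = -353.9
Financial account = -(-353.9) = 353.9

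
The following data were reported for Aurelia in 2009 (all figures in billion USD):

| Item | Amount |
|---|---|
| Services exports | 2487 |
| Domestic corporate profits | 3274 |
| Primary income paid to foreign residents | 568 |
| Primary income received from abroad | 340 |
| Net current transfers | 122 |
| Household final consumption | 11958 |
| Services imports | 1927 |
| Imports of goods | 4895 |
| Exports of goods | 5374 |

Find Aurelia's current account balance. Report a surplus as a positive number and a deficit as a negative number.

933

Goods balance = 5374 - 4895 = 479
Services balance = 2487 - 1927 = 560
Trade balance (goods + services) = 479 + 560 = 1039
Net primary income = 340 - 568 = -228
Net secondary income = 122
Current account = 1039 + (-228) + 122 = 933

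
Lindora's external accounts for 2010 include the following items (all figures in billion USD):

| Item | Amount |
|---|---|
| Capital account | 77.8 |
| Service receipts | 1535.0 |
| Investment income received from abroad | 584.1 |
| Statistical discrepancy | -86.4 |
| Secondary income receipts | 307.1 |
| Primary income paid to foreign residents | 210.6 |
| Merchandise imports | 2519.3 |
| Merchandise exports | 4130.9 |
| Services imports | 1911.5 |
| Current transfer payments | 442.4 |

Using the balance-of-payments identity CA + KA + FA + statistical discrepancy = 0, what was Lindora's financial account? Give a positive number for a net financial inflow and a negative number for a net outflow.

-1464.7

Goods balance = 4130.9 - 2519.3 = 1611.6
Services balance = 1535.0 - 1911.5 = -376.5
Trade balance (goods + services) = 1611.6 + (-376.5) = 1235.1
Net primary income = 584.1 - 210.6 = 373.5
Net secondary income = 307.1 - 442.4 = -135.3
Current account = 1235.1 + 373.5 + (-135.3) = 1473.3
Financial account = -(1473.3 + 77.8 + (-86.4)) = -1464.7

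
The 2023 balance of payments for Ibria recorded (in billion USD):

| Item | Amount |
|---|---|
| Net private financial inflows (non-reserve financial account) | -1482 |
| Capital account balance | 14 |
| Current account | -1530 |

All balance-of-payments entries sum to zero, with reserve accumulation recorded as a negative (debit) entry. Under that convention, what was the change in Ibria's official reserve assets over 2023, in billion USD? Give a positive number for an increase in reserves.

Official reserve transactions balance = -((-1530) + 14 + (-1482)) = 2998
An accumulation of reserves is recorded as a debit (negative entry), so the change in the stock of reserves is the negative of that balance.
Change in official reserves = -(2998) = -2998

-2998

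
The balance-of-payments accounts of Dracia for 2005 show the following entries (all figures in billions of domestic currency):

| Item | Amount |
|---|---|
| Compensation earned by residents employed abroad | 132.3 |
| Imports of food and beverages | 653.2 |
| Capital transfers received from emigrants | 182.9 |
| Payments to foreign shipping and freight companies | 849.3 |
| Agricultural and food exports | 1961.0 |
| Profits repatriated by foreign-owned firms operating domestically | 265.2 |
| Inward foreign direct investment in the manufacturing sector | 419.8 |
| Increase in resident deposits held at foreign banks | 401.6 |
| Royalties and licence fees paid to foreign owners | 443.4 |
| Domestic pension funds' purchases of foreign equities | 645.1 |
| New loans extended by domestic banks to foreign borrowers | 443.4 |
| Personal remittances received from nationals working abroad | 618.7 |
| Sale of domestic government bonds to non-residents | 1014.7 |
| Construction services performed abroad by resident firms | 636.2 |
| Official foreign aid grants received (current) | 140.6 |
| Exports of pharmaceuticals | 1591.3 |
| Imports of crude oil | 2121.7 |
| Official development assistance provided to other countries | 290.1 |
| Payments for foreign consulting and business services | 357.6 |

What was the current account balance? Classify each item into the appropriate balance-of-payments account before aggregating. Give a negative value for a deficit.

Goods: -653.2 + 1591.3 - 2121.7 + 1961.0 = 777.4
Services: -357.6 + 636.2 - 443.4 - 849.3 = -1014.1
Primary income: -265.2 + 132.3 = -132.9
Secondary income: 140.6 + 618.7 - 290.1 = 469.2
Current account = 777.4 + (-1014.1) + (-132.9) + 469.2 = 99.6
(Excluded from the current account — capital account: capital transfers received from emigrants 182.9; financial account: inward foreign direct investment in the manufacturing sector 419.8, increase in resident deposits held at foreign banks 401.6, domestic pension funds' purchases of foreign equities 645.1, new loans extended by domestic banks to foreign borrowers 443.4, sale of domestic government bonds to non-residents 1014.7.)

99.6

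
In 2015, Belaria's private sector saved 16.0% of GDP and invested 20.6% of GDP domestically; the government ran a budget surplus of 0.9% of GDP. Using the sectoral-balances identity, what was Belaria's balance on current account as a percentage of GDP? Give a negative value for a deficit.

By the sectoral-balances identity, CA = (S_private - I) + (T - G).
Private balance = 16.0 - 20.6 = -4.6
Government balance (T - G) = 0.9
CA = -4.6 + 0.9 = -3.7

-3.7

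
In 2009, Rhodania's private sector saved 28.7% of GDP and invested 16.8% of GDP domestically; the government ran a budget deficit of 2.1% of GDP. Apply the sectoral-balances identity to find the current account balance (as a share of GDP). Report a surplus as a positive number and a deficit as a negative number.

By the sectoral-balances identity, CA = (S_private - I) + (T - G).
Private balance = 28.7 - 16.8 = 11.9
Government balance (T - G) = -2.1
CA = 11.9 + (-2.1) = 9.8

9.8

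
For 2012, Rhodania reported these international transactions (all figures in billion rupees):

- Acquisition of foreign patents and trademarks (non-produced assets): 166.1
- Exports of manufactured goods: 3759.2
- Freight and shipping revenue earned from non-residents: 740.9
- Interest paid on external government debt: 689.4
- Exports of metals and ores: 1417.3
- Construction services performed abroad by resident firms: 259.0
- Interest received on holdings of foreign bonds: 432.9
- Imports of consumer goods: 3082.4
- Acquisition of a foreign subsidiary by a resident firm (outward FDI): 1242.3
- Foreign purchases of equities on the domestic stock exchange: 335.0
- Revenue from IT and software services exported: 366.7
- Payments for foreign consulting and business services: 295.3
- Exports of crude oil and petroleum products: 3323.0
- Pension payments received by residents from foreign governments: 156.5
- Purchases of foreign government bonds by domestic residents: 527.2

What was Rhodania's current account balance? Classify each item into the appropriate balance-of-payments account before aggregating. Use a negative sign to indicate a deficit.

6388.4

Goods: 3759.2 - 3082.4 + 1417.3 + 3323.0 = 5417.1
Services: -295.3 + 259.0 + 366.7 + 740.9 = 1071.3
Primary income: 432.9 - 689.4 = -256.5
Secondary income: 156.5
Current account = 5417.1 + 1071.3 + (-256.5) + 156.5 = 6388.4
(Excluded from the current account — capital account: acquisition of foreign patents and trademarks (non-produced assets) 166.1; financial account: acquisition of a foreign subsidiary by a resident firm (outward FDI) 1242.3, foreign purchases of equities on the domestic stock exchange 335.0, purchases of foreign government bonds by domestic residents 527.2.)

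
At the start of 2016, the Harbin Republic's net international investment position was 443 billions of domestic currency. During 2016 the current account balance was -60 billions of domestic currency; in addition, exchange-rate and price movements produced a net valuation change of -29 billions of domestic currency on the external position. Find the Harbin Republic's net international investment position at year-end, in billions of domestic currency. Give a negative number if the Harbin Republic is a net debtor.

Change in NIIP = current account + net valuation change = -60 + (-29) = -89
End-of-year NIIP = 443 + (-89) = 354

354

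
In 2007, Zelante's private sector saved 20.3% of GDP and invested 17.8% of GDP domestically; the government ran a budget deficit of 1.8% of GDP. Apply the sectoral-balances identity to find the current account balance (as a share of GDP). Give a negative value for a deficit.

By the sectoral-balances identity, CA = (S_private - I) + (T - G).
Private balance = 20.3 - 17.8 = 2.5
Government balance (T - G) = -1.8
CA = 2.5 + (-1.8) = 0.7

0.7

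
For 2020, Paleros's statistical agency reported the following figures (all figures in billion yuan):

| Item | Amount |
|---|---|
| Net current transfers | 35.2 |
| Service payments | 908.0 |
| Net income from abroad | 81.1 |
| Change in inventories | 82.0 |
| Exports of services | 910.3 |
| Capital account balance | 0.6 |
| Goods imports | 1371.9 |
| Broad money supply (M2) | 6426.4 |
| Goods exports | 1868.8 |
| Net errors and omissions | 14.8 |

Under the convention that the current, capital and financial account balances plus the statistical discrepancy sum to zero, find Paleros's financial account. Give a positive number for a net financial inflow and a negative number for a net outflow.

-630.9

Goods balance = 1868.8 - 1371.9 = 496.9
Services balance = 910.3 - 908.0 = 2.3
Trade balance (goods + services) = 496.9 + 2.3 = 499.2
Net primary income = 81.1
Net secondary income = 35.2
Current account = 499.2 + 81.1 + 35.2 = 615.5
Financial account = -(615.5 + 0.6 + 14.8) = -630.9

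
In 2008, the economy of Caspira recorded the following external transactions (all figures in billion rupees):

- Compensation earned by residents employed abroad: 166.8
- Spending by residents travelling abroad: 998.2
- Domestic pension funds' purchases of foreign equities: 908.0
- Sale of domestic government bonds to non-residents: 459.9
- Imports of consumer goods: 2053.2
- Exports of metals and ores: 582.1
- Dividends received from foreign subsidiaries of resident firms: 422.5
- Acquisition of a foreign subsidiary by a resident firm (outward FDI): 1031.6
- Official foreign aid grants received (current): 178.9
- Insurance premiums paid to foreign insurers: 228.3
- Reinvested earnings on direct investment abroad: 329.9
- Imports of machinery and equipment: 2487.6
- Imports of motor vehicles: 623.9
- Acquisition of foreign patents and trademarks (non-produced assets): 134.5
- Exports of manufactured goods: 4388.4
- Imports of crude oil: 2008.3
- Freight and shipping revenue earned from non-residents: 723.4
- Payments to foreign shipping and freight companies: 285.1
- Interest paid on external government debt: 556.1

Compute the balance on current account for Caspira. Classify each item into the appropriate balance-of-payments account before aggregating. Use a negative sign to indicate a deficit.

Goods: -623.9 + 4388.4 - 2053.2 - 2487.6 - 2008.3 + 582.1 = -2202.5
Services: -998.2 - 285.1 + 723.4 - 228.3 = -788.2
Primary income: 422.5 + 329.9 - 556.1 + 166.8 = 363.1
Secondary income: 178.9
Current account = (-2202.5) + (-788.2) + 363.1 + 178.9 = -2448.7
(Excluded from the current account — financial account: domestic pension funds' purchases of foreign equities 908.0, sale of domestic government bonds to non-residents 459.9, acquisition of a foreign subsidiary by a resident firm (outward FDI) 1031.6; capital account: acquisition of foreign patents and trademarks (non-produced assets) 134.5.)

-2448.7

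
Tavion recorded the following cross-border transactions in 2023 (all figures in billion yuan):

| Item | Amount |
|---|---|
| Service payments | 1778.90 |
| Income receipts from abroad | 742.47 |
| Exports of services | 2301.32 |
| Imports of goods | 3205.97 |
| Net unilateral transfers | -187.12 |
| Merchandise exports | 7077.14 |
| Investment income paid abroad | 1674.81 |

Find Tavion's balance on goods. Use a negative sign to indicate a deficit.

3871.17

Goods balance = 7077.14 - 3205.97 = 3871.17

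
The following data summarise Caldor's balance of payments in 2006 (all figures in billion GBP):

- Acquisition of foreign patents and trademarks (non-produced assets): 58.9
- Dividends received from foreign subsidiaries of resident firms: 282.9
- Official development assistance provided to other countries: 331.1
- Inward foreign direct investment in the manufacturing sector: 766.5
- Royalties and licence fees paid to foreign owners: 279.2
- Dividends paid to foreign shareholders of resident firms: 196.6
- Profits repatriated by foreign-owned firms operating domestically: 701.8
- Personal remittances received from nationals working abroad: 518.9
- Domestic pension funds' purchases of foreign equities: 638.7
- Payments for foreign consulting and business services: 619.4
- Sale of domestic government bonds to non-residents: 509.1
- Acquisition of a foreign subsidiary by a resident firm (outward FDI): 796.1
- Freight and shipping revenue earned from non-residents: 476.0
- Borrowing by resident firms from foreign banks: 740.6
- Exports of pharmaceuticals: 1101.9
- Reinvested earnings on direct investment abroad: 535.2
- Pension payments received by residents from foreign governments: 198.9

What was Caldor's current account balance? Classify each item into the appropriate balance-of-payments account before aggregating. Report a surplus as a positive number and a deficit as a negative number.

Goods: 1101.9
Services: -279.2 - 619.4 + 476.0 = -422.6
Primary income: -701.8 + 535.2 + 282.9 - 196.6 = -80.3
Secondary income: -331.1 + 518.9 + 198.9 = 386.7
Current account = 1101.9 + (-422.6) + (-80.3) + 386.7 = 985.7
(Excluded from the current account — capital account: acquisition of foreign patents and trademarks (non-produced assets) 58.9; financial account: inward foreign direct investment in the manufacturing sector 766.5, domestic pension funds' purchases of foreign equities 638.7, sale of domestic government bonds to non-residents 509.1, acquisition of a foreign subsidiary by a resident firm (outward FDI) 796.1, borrowing by resident firms from foreign banks 740.6.)

985.7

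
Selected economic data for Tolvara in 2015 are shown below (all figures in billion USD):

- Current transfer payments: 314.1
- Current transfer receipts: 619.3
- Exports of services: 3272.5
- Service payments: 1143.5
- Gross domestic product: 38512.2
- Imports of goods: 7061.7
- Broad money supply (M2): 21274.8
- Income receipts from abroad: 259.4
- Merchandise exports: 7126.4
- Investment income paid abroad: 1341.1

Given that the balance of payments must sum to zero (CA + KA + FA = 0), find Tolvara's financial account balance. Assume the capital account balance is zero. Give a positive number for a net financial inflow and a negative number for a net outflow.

Goods balance = 7126.4 - 7061.7 = 64.7
Services balance = 3272.5 - 1143.5 = 2129.0
Trade balance (goods + services) = 64.7 + 2129.0 = 2193.7
Net primary income = 259.4 - 1341.1 = -1081.7
Net secondary income = 619.3 - 314.1 = 305.2
Current account = 2193.7 + (-1081.7) + 305.2 = 1417.2
Financial account = -(1417.2) = -1417.2

-1417.2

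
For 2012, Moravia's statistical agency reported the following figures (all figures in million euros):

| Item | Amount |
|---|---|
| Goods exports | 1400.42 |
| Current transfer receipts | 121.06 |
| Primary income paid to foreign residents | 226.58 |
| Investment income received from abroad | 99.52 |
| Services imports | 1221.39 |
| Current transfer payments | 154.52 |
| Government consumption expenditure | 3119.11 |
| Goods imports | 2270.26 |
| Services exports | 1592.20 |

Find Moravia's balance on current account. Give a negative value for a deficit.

-659.55

Goods balance = 1400.42 - 2270.26 = -869.84
Services balance = 1592.20 - 1221.39 = 370.81
Trade balance (goods + services) = -869.84 + 370.81 = -499.03
Net primary income = 99.52 - 226.58 = -127.06
Net secondary income = 121.06 - 154.52 = -33.46
Current account = -499.03 + (-127.06) + (-33.46) = -659.55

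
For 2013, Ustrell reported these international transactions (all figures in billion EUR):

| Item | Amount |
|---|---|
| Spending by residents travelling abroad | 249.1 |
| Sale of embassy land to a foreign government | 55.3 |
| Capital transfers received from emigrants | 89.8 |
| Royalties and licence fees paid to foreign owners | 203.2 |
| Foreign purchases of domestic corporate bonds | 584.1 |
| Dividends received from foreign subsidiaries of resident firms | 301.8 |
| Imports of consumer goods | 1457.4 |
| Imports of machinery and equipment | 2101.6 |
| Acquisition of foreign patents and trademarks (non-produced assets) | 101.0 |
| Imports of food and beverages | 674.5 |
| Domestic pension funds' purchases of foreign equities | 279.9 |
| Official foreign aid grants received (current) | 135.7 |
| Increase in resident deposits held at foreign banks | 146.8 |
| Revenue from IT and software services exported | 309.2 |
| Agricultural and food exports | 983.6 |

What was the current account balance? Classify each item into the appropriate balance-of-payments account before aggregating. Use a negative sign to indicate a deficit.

Goods: -1457.4 + 983.6 - 674.5 - 2101.6 = -3249.9
Services: -249.1 - 203.2 + 309.2 = -143.1
Primary income: 301.8
Secondary income: 135.7
Current account = (-3249.9) + (-143.1) + 301.8 + 135.7 = -2955.5
(Excluded from the current account — capital account: sale of embassy land to a foreign government 55.3, capital transfers received from emigrants 89.8, acquisition of foreign patents and trademarks (non-produced assets) 101.0; financial account: foreign purchases of domestic corporate bonds 584.1, domestic pension funds' purchases of foreign equities 279.9, increase in resident deposits held at foreign banks 146.8.)

-2955.5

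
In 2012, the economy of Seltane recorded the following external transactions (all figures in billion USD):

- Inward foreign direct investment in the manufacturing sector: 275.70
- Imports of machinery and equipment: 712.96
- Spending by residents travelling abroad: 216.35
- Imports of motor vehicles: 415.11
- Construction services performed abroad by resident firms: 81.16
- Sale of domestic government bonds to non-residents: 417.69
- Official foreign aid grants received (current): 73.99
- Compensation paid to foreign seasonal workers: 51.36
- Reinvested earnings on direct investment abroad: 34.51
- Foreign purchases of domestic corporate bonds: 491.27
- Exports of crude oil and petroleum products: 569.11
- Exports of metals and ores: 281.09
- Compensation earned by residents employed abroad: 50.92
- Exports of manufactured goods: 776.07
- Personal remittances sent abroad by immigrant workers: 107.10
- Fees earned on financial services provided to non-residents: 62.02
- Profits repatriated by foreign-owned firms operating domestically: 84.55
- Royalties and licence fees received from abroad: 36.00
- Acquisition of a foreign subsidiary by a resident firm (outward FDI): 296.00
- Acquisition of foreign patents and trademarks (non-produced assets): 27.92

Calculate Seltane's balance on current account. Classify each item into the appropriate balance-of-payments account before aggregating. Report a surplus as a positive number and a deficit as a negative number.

377.44

Goods: 776.07 - 415.11 + 281.09 - 712.96 + 569.11 = 498.20
Services: -216.35 + 36.00 + 81.16 + 62.02 = -37.17
Primary income: 50.92 - 51.36 - 84.55 + 34.51 = -50.48
Secondary income: -107.10 + 73.99 = -33.11
Current account = 498.20 + (-37.17) + (-50.48) + (-33.11) = 377.44
(Excluded from the current account — financial account: inward foreign direct investment in the manufacturing sector 275.70, sale of domestic government bonds to non-residents 417.69, foreign purchases of domestic corporate bonds 491.27, acquisition of a foreign subsidiary by a resident firm (outward FDI) 296.00; capital account: acquisition of foreign patents and trademarks (non-produced assets) 27.92.)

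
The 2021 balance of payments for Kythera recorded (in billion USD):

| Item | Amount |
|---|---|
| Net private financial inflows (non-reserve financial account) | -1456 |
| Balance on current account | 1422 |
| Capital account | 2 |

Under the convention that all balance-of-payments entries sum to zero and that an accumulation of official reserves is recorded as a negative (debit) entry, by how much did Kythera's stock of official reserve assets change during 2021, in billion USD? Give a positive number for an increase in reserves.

-32

Official reserve transactions balance = -(1422 + 2 + (-1456)) = 32
An accumulation of reserves is recorded as a debit (negative entry), so the change in the stock of reserves is the negative of that balance.
Change in official reserves = -(32) = -32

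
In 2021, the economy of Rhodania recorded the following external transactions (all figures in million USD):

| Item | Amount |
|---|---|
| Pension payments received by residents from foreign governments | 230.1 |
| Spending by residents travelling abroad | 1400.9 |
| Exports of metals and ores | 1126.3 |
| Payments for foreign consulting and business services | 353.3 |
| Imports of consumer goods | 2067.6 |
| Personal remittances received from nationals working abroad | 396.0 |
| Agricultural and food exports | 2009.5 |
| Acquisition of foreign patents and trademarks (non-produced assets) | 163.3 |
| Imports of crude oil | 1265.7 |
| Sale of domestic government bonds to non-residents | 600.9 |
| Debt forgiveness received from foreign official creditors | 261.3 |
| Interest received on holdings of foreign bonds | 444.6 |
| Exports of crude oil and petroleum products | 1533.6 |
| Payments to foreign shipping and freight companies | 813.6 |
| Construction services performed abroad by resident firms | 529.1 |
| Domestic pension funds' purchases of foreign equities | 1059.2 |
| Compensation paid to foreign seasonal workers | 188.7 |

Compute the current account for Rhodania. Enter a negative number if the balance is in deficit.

Goods: -2067.6 - 1265.7 + 2009.5 + 1533.6 + 1126.3 = 1336.1
Services: 529.1 - 353.3 - 813.6 - 1400.9 = -2038.7
Primary income: 444.6 - 188.7 = 255.9
Secondary income: 396.0 + 230.1 = 626.1
Current account = 1336.1 + (-2038.7) + 255.9 + 626.1 = 179.4
(Excluded from the current account — capital account: acquisition of foreign patents and trademarks (non-produced assets) 163.3, debt forgiveness received from foreign official creditors 261.3; financial account: sale of domestic government bonds to non-residents 600.9, domestic pension funds' purchases of foreign equities 1059.2.)

179.4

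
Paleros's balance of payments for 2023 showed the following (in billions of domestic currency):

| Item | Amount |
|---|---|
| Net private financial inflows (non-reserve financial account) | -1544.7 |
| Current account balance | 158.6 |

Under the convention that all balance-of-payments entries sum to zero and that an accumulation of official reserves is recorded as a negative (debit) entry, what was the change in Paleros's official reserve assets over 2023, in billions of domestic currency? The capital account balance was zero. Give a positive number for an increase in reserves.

-1386.1

Official reserve transactions balance = -(158.6 + (-1544.7)) = 1386.1
An accumulation of reserves is recorded as a debit (negative entry), so the change in the stock of reserves is the negative of that balance.
Change in official reserves = -(1386.1) = -1386.1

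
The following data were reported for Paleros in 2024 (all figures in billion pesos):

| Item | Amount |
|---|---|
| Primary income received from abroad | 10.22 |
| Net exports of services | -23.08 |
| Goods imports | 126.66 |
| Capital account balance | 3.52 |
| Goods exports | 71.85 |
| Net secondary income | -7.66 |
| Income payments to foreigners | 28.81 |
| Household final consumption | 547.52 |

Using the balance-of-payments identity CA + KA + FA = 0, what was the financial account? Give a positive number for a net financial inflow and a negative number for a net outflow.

100.62

Goods balance = 71.85 - 126.66 = -54.81
Services balance = -23.08
Trade balance (goods + services) = -54.81 + (-23.08) = -77.89
Net primary income = 10.22 - 28.81 = -18.59
Net secondary income = -7.66
Current account = -77.89 + (-18.59) + (-7.66) = -104.14
Financial account = -(-104.14 + 3.52) = 100.62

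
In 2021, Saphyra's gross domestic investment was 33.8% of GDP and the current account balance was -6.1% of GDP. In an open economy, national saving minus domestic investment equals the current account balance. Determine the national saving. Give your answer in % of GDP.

S - I = CA (net lending to the rest of the world).
S = I + CA = 33.8 + (-6.1) = 27.7

27.7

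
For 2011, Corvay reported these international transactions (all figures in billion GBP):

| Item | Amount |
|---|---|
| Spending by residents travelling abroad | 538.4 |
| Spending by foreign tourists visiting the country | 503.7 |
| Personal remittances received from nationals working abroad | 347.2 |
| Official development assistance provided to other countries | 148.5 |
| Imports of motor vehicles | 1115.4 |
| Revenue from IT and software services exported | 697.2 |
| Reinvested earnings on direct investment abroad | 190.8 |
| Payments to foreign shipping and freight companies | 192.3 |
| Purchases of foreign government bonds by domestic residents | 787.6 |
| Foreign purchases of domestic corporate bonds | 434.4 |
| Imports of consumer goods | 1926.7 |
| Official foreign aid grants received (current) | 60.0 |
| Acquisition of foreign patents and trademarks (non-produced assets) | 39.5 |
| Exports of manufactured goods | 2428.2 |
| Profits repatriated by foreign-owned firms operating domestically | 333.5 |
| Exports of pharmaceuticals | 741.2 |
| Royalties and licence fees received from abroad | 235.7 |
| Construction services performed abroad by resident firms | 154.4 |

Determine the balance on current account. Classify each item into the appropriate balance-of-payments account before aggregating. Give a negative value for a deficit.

1103.6

Goods: 741.2 - 1926.7 - 1115.4 + 2428.2 = 127.3
Services: -538.4 - 192.3 + 697.2 + 503.7 + 235.7 + 154.4 = 860.3
Primary income: -333.5 + 190.8 = -142.7
Secondary income: -148.5 + 60.0 + 347.2 = 258.7
Current account = 127.3 + 860.3 + (-142.7) + 258.7 = 1103.6
(Excluded from the current account — financial account: purchases of foreign government bonds by domestic residents 787.6, foreign purchases of domestic corporate bonds 434.4; capital account: acquisition of foreign patents and trademarks (non-produced assets) 39.5.)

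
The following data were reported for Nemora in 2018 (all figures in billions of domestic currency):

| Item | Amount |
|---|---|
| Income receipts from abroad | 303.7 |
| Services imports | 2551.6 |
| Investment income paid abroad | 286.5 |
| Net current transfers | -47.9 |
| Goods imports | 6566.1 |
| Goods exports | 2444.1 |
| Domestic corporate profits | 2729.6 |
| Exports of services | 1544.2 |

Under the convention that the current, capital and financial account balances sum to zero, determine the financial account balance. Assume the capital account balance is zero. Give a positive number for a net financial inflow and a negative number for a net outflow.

5160.1

Goods balance = 2444.1 - 6566.1 = -4122.0
Services balance = 1544.2 - 2551.6 = -1007.4
Trade balance (goods + services) = -4122.0 + (-1007.4) = -5129.4
Net primary income = 303.7 - 286.5 = 17.2
Net secondary income = -47.9
Current account = -5129.4 + 17.2 + (-47.9) = -5160.1
Financial account = -(-5160.1) = 5160.1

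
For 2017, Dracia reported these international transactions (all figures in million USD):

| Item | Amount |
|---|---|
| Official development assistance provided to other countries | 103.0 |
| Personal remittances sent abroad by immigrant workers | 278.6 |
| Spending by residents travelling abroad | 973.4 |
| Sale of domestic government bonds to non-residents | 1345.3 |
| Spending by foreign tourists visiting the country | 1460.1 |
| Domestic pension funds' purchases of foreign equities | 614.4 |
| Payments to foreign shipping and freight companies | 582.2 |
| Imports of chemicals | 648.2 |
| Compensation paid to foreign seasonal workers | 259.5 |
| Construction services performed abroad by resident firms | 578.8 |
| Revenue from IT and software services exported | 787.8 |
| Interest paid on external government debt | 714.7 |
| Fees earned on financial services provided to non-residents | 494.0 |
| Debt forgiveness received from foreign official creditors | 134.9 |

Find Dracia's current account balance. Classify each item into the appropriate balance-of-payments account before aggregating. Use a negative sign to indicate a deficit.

Goods: -648.2
Services: -582.2 + 787.8 + 494.0 - 973.4 + 578.8 + 1460.1 = 1765.1
Primary income: -714.7 - 259.5 = -974.2
Secondary income: -278.6 - 103.0 = -381.6
Current account = (-648.2) + 1765.1 + (-974.2) + (-381.6) = -238.9
(Excluded from the current account — financial account: sale of domestic government bonds to non-residents 1345.3, domestic pension funds' purchases of foreign equities 614.4; capital account: debt forgiveness received from foreign official creditors 134.9.)

-238.9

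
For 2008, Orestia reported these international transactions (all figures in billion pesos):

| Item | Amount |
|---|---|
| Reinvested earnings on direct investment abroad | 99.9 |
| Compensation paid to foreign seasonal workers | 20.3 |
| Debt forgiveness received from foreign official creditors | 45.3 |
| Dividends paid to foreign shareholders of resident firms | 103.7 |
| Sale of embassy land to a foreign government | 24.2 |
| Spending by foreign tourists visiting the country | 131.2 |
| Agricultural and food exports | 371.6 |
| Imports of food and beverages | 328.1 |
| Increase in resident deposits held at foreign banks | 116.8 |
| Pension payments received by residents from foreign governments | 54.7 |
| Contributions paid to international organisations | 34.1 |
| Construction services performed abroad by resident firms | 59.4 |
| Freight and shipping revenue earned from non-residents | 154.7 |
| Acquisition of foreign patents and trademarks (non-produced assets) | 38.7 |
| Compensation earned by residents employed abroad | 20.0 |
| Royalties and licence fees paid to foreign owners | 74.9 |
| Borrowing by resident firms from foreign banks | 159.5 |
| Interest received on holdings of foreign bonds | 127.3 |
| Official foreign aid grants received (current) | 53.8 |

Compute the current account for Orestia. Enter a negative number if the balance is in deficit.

Goods: -328.1 + 371.6 = 43.5
Services: 131.2 + 154.7 - 74.9 + 59.4 = 270.4
Primary income: -103.7 + 99.9 - 20.3 + 127.3 + 20.0 = 123.2
Secondary income: 54.7 + 53.8 - 34.1 = 74.4
Current account = 43.5 + 270.4 + 123.2 + 74.4 = 511.5
(Excluded from the current account — capital account: debt forgiveness received from foreign official creditors 45.3, sale of embassy land to a foreign government 24.2, acquisition of foreign patents and trademarks (non-produced assets) 38.7; financial account: increase in resident deposits held at foreign banks 116.8, borrowing by resident firms from foreign banks 159.5.)

511.5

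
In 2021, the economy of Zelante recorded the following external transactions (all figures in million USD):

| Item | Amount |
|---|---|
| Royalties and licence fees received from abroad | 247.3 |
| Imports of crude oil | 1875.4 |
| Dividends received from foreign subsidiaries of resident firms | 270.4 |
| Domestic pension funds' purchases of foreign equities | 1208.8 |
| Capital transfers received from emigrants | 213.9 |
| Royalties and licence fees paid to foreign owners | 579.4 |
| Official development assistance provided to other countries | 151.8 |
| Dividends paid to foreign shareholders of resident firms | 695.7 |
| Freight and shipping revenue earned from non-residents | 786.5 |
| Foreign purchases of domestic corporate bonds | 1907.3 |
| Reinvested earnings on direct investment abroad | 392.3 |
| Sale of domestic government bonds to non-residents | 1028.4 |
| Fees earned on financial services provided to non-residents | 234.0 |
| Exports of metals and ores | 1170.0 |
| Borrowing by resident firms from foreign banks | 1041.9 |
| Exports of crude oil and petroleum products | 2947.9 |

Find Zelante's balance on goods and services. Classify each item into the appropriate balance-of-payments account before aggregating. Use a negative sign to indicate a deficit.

2930.9

Goods: 1170.0 - 1875.4 + 2947.9 = 2242.5
Services: -579.4 + 234.0 + 247.3 + 786.5 = 688.4
Trade balance = 2242.5 + 688.4 = 2930.9
(Excluded from the trade balance — primary income: dividends received from foreign subsidiaries of resident firms 270.4, dividends paid to foreign shareholders of resident firms 695.7, reinvested earnings on direct investment abroad 392.3; financial account: domestic pension funds' purchases of foreign equities 1208.8, foreign purchases of domestic corporate bonds 1907.3, sale of domestic government bonds to non-residents 1028.4, borrowing by resident firms from foreign banks 1041.9; capital account: capital transfers received from emigrants 213.9; secondary income: official development assistance provided to other countries 151.8.)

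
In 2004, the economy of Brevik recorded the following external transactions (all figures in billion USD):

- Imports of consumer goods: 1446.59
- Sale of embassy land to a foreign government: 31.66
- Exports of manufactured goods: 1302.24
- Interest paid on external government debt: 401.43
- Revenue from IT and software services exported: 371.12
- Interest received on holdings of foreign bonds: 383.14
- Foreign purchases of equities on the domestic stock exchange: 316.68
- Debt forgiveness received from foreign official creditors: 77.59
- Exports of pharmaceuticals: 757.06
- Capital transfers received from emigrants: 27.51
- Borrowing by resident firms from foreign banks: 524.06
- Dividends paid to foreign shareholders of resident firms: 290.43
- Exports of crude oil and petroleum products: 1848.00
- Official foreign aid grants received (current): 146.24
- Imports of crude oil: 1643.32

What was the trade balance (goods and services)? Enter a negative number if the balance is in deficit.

1188.51

Goods: -1643.32 + 1302.24 + 1848.00 + 757.06 - 1446.59 = 817.39
Services: 371.12
Trade balance = 817.39 + 371.12 = 1188.51
(Excluded from the trade balance — capital account: sale of embassy land to a foreign government 31.66, debt forgiveness received from foreign official creditors 77.59, capital transfers received from emigrants 27.51; primary income: interest paid on external government debt 401.43, interest received on holdings of foreign bonds 383.14, dividends paid to foreign shareholders of resident firms 290.43; financial account: foreign purchases of equities on the domestic stock exchange 316.68, borrowing by resident firms from foreign banks 524.06; secondary income: official foreign aid grants received (current) 146.24.)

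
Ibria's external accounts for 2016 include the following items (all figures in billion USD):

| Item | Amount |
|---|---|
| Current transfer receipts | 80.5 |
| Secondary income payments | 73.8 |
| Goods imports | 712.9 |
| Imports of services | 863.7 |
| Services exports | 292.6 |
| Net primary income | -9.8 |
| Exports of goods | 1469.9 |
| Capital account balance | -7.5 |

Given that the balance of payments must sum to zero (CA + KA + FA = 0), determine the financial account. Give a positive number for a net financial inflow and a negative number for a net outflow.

Goods balance = 1469.9 - 712.9 = 757.0
Services balance = 292.6 - 863.7 = -571.1
Trade balance (goods + services) = 757.0 + (-571.1) = 185.9
Net primary income = -9.8
Net secondary income = 80.5 - 73.8 = 6.7
Current account = 185.9 + (-9.8) + 6.7 = 182.8
Financial account = -(182.8 + (-7.5)) = -175.3

-175.3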